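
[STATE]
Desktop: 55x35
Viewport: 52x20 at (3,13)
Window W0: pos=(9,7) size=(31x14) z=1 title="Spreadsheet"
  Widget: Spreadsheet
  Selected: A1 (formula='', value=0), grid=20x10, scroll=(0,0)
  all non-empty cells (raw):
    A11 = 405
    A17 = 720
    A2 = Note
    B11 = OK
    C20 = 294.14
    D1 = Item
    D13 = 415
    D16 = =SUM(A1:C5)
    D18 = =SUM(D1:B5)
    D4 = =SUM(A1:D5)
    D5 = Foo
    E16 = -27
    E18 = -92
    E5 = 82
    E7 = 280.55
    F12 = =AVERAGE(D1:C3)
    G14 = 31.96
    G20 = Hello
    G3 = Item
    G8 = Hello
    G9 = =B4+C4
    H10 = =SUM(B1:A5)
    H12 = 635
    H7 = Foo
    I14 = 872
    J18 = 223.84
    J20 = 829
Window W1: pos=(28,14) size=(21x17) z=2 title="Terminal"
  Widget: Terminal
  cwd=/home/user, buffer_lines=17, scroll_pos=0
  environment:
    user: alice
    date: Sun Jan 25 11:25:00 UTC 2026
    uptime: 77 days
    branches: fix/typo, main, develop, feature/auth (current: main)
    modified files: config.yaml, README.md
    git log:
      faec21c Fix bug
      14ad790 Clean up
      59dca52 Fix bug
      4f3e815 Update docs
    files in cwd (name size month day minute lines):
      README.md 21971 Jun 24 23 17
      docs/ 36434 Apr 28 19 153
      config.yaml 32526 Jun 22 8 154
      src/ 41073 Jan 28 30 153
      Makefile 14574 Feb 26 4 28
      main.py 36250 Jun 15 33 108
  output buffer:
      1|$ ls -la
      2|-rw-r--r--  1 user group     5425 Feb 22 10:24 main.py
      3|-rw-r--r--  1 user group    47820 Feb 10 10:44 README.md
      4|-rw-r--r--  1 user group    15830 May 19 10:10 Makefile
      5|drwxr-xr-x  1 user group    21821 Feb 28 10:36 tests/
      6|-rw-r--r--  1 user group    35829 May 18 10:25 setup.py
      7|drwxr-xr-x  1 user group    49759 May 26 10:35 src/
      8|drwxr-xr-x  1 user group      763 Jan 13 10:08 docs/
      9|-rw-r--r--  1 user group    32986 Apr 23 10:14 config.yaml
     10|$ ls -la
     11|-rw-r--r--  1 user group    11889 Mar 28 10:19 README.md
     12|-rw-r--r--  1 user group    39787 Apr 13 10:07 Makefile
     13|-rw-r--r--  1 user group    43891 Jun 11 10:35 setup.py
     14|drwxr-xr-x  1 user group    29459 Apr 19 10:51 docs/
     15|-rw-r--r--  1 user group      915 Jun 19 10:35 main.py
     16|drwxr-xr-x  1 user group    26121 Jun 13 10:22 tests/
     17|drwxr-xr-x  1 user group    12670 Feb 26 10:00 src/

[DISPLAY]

      ┃  1      [0]       0       0I┃               
      ┃  2 Note          ┏━━━━━━━━━━━━━━━━━━━┓      
      ┃  3        0      ┃ Terminal          ┃      
      ┃  4        0      ┠───────────────────┨      
      ┃  5        0      ┃$ ls -la           ┃      
      ┃  6        0      ┃-rw-r--r--  1 user ┃      
      ┃  7        0      ┃-rw-r--r--  1 user ┃      
      ┗━━━━━━━━━━━━━━━━━━┃-rw-r--r--  1 user ┃      
                         ┃drwxr-xr-x  1 user ┃      
                         ┃-rw-r--r--  1 user ┃      
                         ┃drwxr-xr-x  1 user ┃      
                         ┃drwxr-xr-x  1 user ┃      
                         ┃-rw-r--r--  1 user ┃      
                         ┃$ ls -la           ┃      
                         ┃-rw-r--r--  1 user ┃      
                         ┃-rw-r--r--  1 user ┃      
                         ┃-rw-r--r--  1 user ┃      
                         ┗━━━━━━━━━━━━━━━━━━━┛      
                                                    
                                                    


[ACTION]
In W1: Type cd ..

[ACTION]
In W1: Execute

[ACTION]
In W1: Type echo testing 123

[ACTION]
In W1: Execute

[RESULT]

      ┃  1      [0]       0       0I┃               
      ┃  2 Note          ┏━━━━━━━━━━━━━━━━━━━┓      
      ┃  3        0      ┃ Terminal          ┃      
      ┃  4        0      ┠───────────────────┨      
      ┃  5        0      ┃$ ls -la           ┃      
      ┃  6        0      ┃-rw-r--r--  1 user ┃      
      ┃  7        0      ┃-rw-r--r--  1 user ┃      
      ┗━━━━━━━━━━━━━━━━━━┃-rw-r--r--  1 user ┃      
                         ┃drwxr-xr-x  1 user ┃      
                         ┃-rw-r--r--  1 user ┃      
                         ┃drwxr-xr-x  1 user ┃      
                         ┃drwxr-xr-x  1 user ┃      
                         ┃$ cd ..            ┃      
                         ┃                   ┃      
                         ┃$ echo testing 123 ┃      
                         ┃testing 123        ┃      
                         ┃$ █                ┃      
                         ┗━━━━━━━━━━━━━━━━━━━┛      
                                                    
                                                    


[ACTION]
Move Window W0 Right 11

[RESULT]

                 ┃  1      [0]       0       0I┃    
                 ┃  2 Not┏━━━━━━━━━━━━━━━━━━━┓ ┃    
                 ┃  3    ┃ Terminal          ┃ ┃    
                 ┃  4    ┠───────────────────┨#┃    
                 ┃  5    ┃$ ls -la           ┃F┃    
                 ┃  6    ┃-rw-r--r--  1 user ┃ ┃    
                 ┃  7    ┃-rw-r--r--  1 user ┃ ┃    
                 ┗━━━━━━━┃-rw-r--r--  1 user ┃━┛    
                         ┃drwxr-xr-x  1 user ┃      
                         ┃-rw-r--r--  1 user ┃      
                         ┃drwxr-xr-x  1 user ┃      
                         ┃drwxr-xr-x  1 user ┃      
                         ┃$ cd ..            ┃      
                         ┃                   ┃      
                         ┃$ echo testing 123 ┃      
                         ┃testing 123        ┃      
                         ┃$ █                ┃      
                         ┗━━━━━━━━━━━━━━━━━━━┛      
                                                    
                                                    


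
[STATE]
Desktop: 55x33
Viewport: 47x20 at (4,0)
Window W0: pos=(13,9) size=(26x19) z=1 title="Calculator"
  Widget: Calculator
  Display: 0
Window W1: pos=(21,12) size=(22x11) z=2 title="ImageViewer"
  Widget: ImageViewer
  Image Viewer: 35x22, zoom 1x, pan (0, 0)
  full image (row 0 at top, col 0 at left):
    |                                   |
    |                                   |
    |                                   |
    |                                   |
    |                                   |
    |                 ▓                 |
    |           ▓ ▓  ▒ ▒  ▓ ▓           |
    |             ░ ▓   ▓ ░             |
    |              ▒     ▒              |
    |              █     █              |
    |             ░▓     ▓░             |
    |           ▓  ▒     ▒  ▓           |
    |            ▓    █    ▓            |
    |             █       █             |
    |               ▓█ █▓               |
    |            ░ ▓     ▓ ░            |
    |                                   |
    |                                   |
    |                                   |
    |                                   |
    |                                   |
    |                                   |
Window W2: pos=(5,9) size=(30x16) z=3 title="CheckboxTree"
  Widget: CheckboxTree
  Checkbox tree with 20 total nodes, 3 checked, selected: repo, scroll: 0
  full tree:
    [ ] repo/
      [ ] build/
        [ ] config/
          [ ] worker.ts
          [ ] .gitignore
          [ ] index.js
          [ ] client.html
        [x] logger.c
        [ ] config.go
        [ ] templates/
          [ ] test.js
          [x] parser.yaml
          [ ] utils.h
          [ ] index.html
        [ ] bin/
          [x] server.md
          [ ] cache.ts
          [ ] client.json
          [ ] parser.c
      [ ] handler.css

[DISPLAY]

                                               
                                               
                                               
                                               
                                               
                                               
                                               
                                               
                                               
 ┏━━━━━━━━━━━━━━━━━━━━━━━━━━━━┓━━━┓            
 ┃ CheckboxTree               ┃   ┃            
 ┠────────────────────────────┨───┨            
 ┃>[-] repo/                  ┃━━━━━━━┓        
 ┃   [-] build/               ┃       ┃        
 ┃     [ ] config/            ┃───────┨        
 ┃       [ ] worker.ts        ┃       ┃        
 ┃       [ ] .gitignore       ┃       ┃        
 ┃       [ ] index.js         ┃       ┃        
 ┃       [ ] client.html      ┃       ┃        
 ┃     [x] logger.c           ┃       ┃        


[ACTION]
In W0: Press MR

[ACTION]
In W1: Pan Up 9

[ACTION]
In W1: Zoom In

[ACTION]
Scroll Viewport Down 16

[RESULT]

 ┃   [-] build/               ┃       ┃        
 ┃     [ ] config/            ┃───────┨        
 ┃       [ ] worker.ts        ┃       ┃        
 ┃       [ ] .gitignore       ┃       ┃        
 ┃       [ ] index.js         ┃       ┃        
 ┃       [ ] client.html      ┃       ┃        
 ┃     [x] logger.c           ┃       ┃        
 ┃     [ ] config.go          ┃       ┃        
 ┃     [-] templates/         ┃       ┃        
 ┃       [ ] test.js          ┃━━━━━━━┛        
 ┃       [x] parser.yaml      ┃   ┃            
 ┗━━━━━━━━━━━━━━━━━━━━━━━━━━━━┛   ┃            
         ┃                        ┃            
         ┃                        ┃            
         ┗━━━━━━━━━━━━━━━━━━━━━━━━┛            
                                               
                                               
                                               
                                               
                                               


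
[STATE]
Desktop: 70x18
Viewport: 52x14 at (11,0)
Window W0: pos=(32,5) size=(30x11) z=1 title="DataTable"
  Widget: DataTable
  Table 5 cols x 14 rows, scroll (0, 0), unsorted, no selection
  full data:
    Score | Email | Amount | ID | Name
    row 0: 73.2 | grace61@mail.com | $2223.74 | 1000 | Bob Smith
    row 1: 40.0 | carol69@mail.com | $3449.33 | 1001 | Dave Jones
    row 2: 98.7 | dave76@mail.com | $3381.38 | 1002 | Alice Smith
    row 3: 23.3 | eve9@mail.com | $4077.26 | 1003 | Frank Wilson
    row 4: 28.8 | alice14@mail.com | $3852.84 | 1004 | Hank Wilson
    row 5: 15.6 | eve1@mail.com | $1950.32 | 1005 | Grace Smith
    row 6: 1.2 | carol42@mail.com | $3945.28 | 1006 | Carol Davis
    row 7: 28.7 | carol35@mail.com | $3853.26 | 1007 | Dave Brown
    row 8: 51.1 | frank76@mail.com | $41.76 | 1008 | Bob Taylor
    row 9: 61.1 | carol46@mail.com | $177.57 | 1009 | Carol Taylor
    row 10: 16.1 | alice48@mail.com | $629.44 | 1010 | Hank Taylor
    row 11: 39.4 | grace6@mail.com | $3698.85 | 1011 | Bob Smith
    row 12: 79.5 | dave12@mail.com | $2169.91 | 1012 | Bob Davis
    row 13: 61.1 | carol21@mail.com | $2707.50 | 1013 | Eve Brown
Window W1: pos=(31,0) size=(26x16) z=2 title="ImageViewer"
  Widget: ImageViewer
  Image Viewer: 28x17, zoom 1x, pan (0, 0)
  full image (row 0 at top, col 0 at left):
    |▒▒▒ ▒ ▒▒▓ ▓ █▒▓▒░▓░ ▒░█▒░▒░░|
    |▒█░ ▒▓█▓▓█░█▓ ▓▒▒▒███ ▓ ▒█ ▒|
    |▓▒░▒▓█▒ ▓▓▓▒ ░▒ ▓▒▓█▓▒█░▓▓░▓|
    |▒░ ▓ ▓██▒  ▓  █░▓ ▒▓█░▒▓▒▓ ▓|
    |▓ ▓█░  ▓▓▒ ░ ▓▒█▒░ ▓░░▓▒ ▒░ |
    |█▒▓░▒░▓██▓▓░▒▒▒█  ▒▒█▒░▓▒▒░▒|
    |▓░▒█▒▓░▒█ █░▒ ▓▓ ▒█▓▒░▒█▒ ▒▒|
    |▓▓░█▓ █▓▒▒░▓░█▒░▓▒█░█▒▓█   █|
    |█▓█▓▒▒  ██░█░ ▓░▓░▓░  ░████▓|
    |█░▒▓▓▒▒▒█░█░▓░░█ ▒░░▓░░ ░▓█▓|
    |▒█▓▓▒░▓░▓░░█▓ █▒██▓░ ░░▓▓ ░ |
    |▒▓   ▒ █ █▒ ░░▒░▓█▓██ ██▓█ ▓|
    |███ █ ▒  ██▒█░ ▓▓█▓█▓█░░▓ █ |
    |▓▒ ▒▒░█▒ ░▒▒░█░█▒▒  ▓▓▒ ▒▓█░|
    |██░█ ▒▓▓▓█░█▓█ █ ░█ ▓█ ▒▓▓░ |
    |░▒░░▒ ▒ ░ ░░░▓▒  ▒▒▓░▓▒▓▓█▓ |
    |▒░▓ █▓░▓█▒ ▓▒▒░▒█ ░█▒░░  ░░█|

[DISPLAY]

                    ┏━━━━━━━━━━━━━━━━━━━━━━━━┓      
                    ┃ ImageViewer            ┃      
                    ┠────────────────────────┨      
                    ┃▒▒▒ ▒ ▒▒▓ ▓ █▒▓▒░▓░ ▒░█▒┃      
                    ┃▒█░ ▒▓█▓▓█░█▓ ▓▒▒▒███ ▓ ┃      
                    ┃▓▒░▒▓█▒ ▓▓▓▒ ░▒ ▓▒▓█▓▒█░┃━━━━┓ 
                    ┃▒░ ▓ ▓██▒  ▓  █░▓ ▒▓█░▒▓┃    ┃ 
                    ┃▓ ▓█░  ▓▓▒ ░ ▓▒█▒░ ▓░░▓▒┃────┨ 
                    ┃█▒▓░▒░▓██▓▓░▒▒▒█  ▒▒█▒░▓┃moun┃ 
                    ┃▓░▒█▒▓░▒█ █░▒ ▓▓ ▒█▓▒░▒█┃────┃ 
                    ┃▓▓░█▓ █▓▒▒░▓░█▒░▓▒█░█▒▓█┃2223┃ 
                    ┃█▓█▓▒▒  ██░█░ ▓░▓░▓░  ░█┃3449┃ 
                    ┃█░▒▓▓▒▒▒█░█░▓░░█ ▒░░▓░░ ┃3381┃ 
                    ┃▒█▓▓▒░▓░▓░░█▓ █▒██▓░ ░░▓┃4077┃ 


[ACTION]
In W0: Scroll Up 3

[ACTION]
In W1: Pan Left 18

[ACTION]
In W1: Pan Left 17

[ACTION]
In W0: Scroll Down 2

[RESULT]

                    ┏━━━━━━━━━━━━━━━━━━━━━━━━┓      
                    ┃ ImageViewer            ┃      
                    ┠────────────────────────┨      
                    ┃▒▒▒ ▒ ▒▒▓ ▓ █▒▓▒░▓░ ▒░█▒┃      
                    ┃▒█░ ▒▓█▓▓█░█▓ ▓▒▒▒███ ▓ ┃      
                    ┃▓▒░▒▓█▒ ▓▓▓▒ ░▒ ▓▒▓█▓▒█░┃━━━━┓ 
                    ┃▒░ ▓ ▓██▒  ▓  █░▓ ▒▓█░▒▓┃    ┃ 
                    ┃▓ ▓█░  ▓▓▒ ░ ▓▒█▒░ ▓░░▓▒┃────┨ 
                    ┃█▒▓░▒░▓██▓▓░▒▒▒█  ▒▒█▒░▓┃moun┃ 
                    ┃▓░▒█▒▓░▒█ █░▒ ▓▓ ▒█▓▒░▒█┃────┃ 
                    ┃▓▓░█▓ █▓▒▒░▓░█▒░▓▒█░█▒▓█┃3381┃ 
                    ┃█▓█▓▒▒  ██░█░ ▓░▓░▓░  ░█┃4077┃ 
                    ┃█░▒▓▓▒▒▒█░█░▓░░█ ▒░░▓░░ ┃3852┃ 
                    ┃▒█▓▓▒░▓░▓░░█▓ █▒██▓░ ░░▓┃1950┃ 


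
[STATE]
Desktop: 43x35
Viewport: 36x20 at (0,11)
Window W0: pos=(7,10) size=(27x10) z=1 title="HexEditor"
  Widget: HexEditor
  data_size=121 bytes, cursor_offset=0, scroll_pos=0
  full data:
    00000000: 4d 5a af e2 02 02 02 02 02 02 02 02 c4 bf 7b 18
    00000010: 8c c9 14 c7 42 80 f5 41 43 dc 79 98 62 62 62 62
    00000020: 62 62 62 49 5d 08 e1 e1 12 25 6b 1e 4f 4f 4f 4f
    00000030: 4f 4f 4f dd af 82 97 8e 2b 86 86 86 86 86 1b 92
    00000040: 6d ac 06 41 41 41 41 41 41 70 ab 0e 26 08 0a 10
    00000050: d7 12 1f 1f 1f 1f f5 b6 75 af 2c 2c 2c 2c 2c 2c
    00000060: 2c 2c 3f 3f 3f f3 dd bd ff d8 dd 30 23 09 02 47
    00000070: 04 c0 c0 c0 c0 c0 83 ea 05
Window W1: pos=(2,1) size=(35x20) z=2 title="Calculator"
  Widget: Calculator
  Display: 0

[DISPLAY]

  ┃├───┼───┼───┼───┤                
  ┃│ 0 │ . │ = │ + │                
  ┃├───┼───┼───┼───┤                
  ┃│ C │ MC│ MR│ M+│                
  ┃└───┴───┴───┴───┘                
  ┃                                 
  ┃                                 
  ┃                                 
  ┃                                 
  ┗━━━━━━━━━━━━━━━━━━━━━━━━━━━━━━━━━
                                    
                                    
                                    
                                    
                                    
                                    
                                    
                                    
                                    
                                    


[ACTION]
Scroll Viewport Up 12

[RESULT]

                                    
  ┏━━━━━━━━━━━━━━━━━━━━━━━━━━━━━━━━━
  ┃ Calculator                      
  ┠─────────────────────────────────
  ┃                                0
  ┃┌───┬───┬───┬───┐                
  ┃│ 7 │ 8 │ 9 │ ÷ │                
  ┃├───┼───┼───┼───┤                
  ┃│ 4 │ 5 │ 6 │ × │                
  ┃├───┼───┼───┼───┤                
  ┃│ 1 │ 2 │ 3 │ - │                
  ┃├───┼───┼───┼───┤                
  ┃│ 0 │ . │ = │ + │                
  ┃├───┼───┼───┼───┤                
  ┃│ C │ MC│ MR│ M+│                
  ┃└───┴───┴───┴───┘                
  ┃                                 
  ┃                                 
  ┃                                 
  ┃                                 


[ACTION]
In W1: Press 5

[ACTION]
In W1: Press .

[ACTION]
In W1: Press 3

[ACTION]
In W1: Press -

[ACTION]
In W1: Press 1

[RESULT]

                                    
  ┏━━━━━━━━━━━━━━━━━━━━━━━━━━━━━━━━━
  ┃ Calculator                      
  ┠─────────────────────────────────
  ┃                                1
  ┃┌───┬───┬───┬───┐                
  ┃│ 7 │ 8 │ 9 │ ÷ │                
  ┃├───┼───┼───┼───┤                
  ┃│ 4 │ 5 │ 6 │ × │                
  ┃├───┼───┼───┼───┤                
  ┃│ 1 │ 2 │ 3 │ - │                
  ┃├───┼───┼───┼───┤                
  ┃│ 0 │ . │ = │ + │                
  ┃├───┼───┼───┼───┤                
  ┃│ C │ MC│ MR│ M+│                
  ┃└───┴───┴───┴───┘                
  ┃                                 
  ┃                                 
  ┃                                 
  ┃                                 


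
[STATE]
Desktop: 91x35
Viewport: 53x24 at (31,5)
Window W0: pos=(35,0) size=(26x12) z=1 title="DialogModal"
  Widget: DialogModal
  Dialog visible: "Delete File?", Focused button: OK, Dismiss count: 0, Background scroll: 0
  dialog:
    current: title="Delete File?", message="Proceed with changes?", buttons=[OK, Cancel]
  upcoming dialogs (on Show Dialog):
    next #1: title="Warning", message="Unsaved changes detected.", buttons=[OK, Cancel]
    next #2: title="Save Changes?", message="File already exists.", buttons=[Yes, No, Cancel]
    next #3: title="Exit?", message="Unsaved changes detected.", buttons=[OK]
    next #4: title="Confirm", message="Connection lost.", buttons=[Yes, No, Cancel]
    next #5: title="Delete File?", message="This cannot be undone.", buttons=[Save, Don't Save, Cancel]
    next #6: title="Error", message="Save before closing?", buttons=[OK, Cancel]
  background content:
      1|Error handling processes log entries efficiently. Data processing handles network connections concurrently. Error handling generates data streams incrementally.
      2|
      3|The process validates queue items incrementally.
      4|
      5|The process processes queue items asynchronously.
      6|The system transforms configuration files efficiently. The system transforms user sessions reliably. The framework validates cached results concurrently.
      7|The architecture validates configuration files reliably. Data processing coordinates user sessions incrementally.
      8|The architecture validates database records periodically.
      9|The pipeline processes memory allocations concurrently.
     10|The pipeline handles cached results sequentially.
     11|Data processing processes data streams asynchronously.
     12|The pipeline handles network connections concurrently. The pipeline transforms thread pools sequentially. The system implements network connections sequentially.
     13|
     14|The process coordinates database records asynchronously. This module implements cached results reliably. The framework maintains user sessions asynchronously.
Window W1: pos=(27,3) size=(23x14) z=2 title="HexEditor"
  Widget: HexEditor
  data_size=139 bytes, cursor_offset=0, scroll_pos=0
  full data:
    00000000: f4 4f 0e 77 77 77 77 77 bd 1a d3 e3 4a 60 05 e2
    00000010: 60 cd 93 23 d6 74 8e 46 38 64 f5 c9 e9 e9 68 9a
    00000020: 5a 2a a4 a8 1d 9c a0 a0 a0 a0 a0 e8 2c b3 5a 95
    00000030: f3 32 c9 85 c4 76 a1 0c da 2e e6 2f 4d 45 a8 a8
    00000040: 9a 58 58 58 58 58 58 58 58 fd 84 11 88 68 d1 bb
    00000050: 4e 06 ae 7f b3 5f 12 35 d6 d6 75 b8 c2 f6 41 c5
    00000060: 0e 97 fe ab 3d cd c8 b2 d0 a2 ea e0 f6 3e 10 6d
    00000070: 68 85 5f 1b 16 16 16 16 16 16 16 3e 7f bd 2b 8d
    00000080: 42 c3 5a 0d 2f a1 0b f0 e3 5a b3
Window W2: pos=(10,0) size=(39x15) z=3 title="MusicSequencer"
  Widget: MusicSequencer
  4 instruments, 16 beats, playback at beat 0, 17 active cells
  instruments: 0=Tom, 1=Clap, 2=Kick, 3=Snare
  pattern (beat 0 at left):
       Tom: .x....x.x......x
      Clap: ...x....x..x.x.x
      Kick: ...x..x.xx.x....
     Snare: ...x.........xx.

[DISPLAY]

·█               ┃┨ile?   │qu┃                       
··               ┃┃h chang│  ┃                       
█·               ┃┃cel    │qu┃                       
                 ┃┃───────┘co┃                       
                 ┃┃re validat┃                       
                 ┃┃re validat┃                       
                 ┃┃━━━━━━━━━━┛                       
                 ┃┃                                  
                 ┃┃                                  
━━━━━━━━━━━━━━━━━┛┃                                  
                  ┃                                  
━━━━━━━━━━━━━━━━━━┛                                  
                                                     
                                                     
                                                     
                                                     
                                                     
                                                     
                                                     
                                                     
                                                     
                                                     
                                                     
                                                     


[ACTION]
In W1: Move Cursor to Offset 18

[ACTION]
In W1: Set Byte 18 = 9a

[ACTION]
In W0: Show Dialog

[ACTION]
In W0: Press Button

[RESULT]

·█               ┃┨lidates qu┃                       
··               ┃┃          ┃                       
█·               ┃┃ocesses qu┃                       
                 ┃┃nsforms co┃                       
                 ┃┃re validat┃                       
                 ┃┃re validat┃                       
                 ┃┃━━━━━━━━━━┛                       
                 ┃┃                                  
                 ┃┃                                  
━━━━━━━━━━━━━━━━━┛┃                                  
                  ┃                                  
━━━━━━━━━━━━━━━━━━┛                                  
                                                     
                                                     
                                                     
                                                     
                                                     
                                                     
                                                     
                                                     
                                                     
                                                     
                                                     
                                                     


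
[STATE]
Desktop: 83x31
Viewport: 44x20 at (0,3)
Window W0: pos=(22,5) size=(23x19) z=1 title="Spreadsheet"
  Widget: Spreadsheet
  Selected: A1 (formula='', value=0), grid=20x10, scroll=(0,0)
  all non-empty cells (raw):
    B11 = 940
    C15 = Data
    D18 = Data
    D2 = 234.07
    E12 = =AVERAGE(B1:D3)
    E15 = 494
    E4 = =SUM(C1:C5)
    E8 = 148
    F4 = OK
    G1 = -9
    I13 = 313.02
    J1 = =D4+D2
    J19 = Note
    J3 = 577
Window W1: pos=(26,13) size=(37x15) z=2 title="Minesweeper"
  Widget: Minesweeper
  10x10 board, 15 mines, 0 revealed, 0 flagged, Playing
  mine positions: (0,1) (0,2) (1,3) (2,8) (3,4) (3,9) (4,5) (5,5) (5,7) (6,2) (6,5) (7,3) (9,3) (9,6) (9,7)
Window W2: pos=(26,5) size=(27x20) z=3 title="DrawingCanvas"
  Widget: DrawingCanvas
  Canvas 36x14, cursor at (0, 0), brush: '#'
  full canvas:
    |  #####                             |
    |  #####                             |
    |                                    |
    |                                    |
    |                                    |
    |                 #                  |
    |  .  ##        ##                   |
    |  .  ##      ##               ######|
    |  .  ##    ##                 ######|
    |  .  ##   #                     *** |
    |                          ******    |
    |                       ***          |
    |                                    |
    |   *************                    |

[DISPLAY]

                                            
                                            
                      ┏━━━┏━━━━━━━━━━━━━━━━━
                      ┃ Sp┃ DrawingCanvas   
                      ┠───┠─────────────────
                      ┃A1:┃+ #####          
                      ┃   ┃  #####          
                      ┃---┃                 
                      ┃  1┃                 
                      ┃  2┃                 
                      ┃  3┃                 
                      ┃  4┃  .  ##        ##
                      ┃  5┃  .  ##      ##  
                      ┃  6┃  .  ##    ##    
                      ┃  7┃  .  ##   #      
                      ┃  8┃                 
                      ┃  9┃                 
                      ┃ 10┃                 
                      ┃ 11┃   ************* 
                      ┃ 12┃                 


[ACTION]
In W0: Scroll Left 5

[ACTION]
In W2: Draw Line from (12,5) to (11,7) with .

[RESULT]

                                            
                                            
                      ┏━━━┏━━━━━━━━━━━━━━━━━
                      ┃ Sp┃ DrawingCanvas   
                      ┠───┠─────────────────
                      ┃A1:┃+ #####          
                      ┃   ┃  #####          
                      ┃---┃                 
                      ┃  1┃                 
                      ┃  2┃                 
                      ┃  3┃                 
                      ┃  4┃  .  ##        ##
                      ┃  5┃  .  ##      ##  
                      ┃  6┃  .  ##    ##    
                      ┃  7┃  .  ##   #      
                      ┃  8┃                 
                      ┃  9┃       .         
                      ┃ 10┃     ..          
                      ┃ 11┃   ************* 
                      ┃ 12┃                 


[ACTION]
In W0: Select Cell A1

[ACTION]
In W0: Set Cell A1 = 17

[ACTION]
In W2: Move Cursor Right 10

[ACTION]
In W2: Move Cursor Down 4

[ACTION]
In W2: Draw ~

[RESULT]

                                            
                                            
                      ┏━━━┏━━━━━━━━━━━━━━━━━
                      ┃ Sp┃ DrawingCanvas   
                      ┠───┠─────────────────
                      ┃A1:┃  #####          
                      ┃   ┃  #####          
                      ┃---┃                 
                      ┃  1┃                 
                      ┃  2┃          ~      
                      ┃  3┃                 
                      ┃  4┃  .  ##        ##
                      ┃  5┃  .  ##      ##  
                      ┃  6┃  .  ##    ##    
                      ┃  7┃  .  ##   #      
                      ┃  8┃                 
                      ┃  9┃       .         
                      ┃ 10┃     ..          
                      ┃ 11┃   ************* 
                      ┃ 12┃                 


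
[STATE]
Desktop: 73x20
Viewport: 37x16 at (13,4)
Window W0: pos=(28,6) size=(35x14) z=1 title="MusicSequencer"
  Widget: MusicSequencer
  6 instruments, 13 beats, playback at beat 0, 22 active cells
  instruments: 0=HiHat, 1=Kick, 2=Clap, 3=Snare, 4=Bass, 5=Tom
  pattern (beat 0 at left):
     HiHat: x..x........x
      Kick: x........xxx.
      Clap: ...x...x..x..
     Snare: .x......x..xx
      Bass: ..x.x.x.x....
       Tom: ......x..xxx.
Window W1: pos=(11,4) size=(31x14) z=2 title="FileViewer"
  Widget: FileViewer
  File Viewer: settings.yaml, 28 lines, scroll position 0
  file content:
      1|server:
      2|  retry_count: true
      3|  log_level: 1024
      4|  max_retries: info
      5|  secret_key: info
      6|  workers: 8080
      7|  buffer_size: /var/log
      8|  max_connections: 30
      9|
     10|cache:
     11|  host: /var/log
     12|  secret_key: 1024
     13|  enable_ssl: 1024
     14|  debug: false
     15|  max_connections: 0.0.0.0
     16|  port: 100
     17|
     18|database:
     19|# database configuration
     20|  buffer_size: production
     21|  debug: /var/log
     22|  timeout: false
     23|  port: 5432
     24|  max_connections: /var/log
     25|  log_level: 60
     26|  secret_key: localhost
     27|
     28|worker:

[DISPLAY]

━━━━━━━━━━━━━━━━━━━━━━━━━━━━┓        
FileViewer                  ┃        
────────────────────────────┨━━━━━━━━
erver:                     ▲┃er      
 retry_count: true         █┃────────
 log_level: 1024           ░┃789012  
 max_retries: info         ░┃·····█  
 secret_key: info          ░┃··███·  
 workers: 8080             ░┃█··█··  
 buffer_size: /var/log     ░┃·█··██  
 max_connections: 30       ░┃·█····  
                           ░┃··███·  
ache:                      ▼┃        
━━━━━━━━━━━━━━━━━━━━━━━━━━━━┛        
               ┃                     
               ┗━━━━━━━━━━━━━━━━━━━━━


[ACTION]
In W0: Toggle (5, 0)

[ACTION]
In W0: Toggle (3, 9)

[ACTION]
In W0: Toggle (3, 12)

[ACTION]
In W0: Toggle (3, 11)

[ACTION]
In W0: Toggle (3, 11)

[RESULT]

━━━━━━━━━━━━━━━━━━━━━━━━━━━━┓        
FileViewer                  ┃        
────────────────────────────┨━━━━━━━━
erver:                     ▲┃er      
 retry_count: true         █┃────────
 log_level: 1024           ░┃789012  
 max_retries: info         ░┃·····█  
 secret_key: info          ░┃··███·  
 workers: 8080             ░┃█··█··  
 buffer_size: /var/log     ░┃·██·█·  
 max_connections: 30       ░┃·█····  
                           ░┃··███·  
ache:                      ▼┃        
━━━━━━━━━━━━━━━━━━━━━━━━━━━━┛        
               ┃                     
               ┗━━━━━━━━━━━━━━━━━━━━━


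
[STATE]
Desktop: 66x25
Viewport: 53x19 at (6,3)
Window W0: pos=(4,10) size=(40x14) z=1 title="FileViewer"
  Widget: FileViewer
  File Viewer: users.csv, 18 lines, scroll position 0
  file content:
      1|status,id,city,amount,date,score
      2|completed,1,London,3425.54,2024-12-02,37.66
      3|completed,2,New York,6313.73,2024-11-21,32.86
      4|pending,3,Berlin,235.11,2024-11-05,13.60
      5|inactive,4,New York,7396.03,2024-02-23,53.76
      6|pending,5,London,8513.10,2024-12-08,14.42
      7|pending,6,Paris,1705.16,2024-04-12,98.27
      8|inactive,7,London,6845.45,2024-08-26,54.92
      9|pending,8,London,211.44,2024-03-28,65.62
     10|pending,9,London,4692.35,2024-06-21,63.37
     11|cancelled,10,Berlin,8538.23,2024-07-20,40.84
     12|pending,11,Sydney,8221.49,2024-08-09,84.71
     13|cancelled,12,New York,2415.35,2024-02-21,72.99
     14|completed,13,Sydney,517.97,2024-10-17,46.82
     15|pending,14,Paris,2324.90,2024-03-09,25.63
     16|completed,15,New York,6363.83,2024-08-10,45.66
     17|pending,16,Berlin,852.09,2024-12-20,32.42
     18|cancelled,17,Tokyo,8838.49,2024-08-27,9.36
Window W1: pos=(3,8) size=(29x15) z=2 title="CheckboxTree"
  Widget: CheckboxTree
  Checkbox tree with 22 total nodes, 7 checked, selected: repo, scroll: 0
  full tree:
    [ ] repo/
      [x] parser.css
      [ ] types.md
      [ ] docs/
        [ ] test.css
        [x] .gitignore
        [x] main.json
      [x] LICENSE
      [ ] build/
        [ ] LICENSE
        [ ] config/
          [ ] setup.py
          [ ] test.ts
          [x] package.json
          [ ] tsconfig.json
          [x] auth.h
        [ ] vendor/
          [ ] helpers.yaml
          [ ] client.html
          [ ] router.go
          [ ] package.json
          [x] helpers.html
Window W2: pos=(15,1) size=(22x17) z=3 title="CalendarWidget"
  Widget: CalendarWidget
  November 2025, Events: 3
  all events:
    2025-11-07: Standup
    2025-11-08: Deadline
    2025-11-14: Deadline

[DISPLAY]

         ┠────────────────────┨                      
         ┃   November 2025    ┃                      
         ┃Mo Tu We Th Fr Sa Su┃                      
         ┃                1  2┃                      
         ┃ 3  4  5  6  7*  8* ┃                      
━━━━━━━━━┃10 11 12 13 14* 15 1┃                      
heckboxTr┃17 18 19 20 21 22 23┃                      
─────────┃24 25 26 27 28 29 30┃━━━━━━┓               
-] repo/ ┃                    ┃      ┃               
 [x] pars┃                    ┃──────┨               
 [ ] type┃                    ┃     ▲┃               
 [-] docs┃                    ┃12-02█┃               
   [ ] te┃                    ┃4-11-░┃               
   [x] .g┃                    ┃05,13░┃               
   [x] ma┗━━━━━━━━━━━━━━━━━━━━┛-02-2░┃               
 [x] LICENSE             ┃24-12-08,1░┃               
 [-] build/              ┃4-04-12,98░┃               
   [ ] LICENSE           ┃024-08-26,░┃               
   [-] config/           ┃4-03-28,65░┃               


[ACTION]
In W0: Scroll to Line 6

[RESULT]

         ┠────────────────────┨                      
         ┃   November 2025    ┃                      
         ┃Mo Tu We Th Fr Sa Su┃                      
         ┃                1  2┃                      
         ┃ 3  4  5  6  7*  8* ┃                      
━━━━━━━━━┃10 11 12 13 14* 15 1┃                      
heckboxTr┃17 18 19 20 21 22 23┃                      
─────────┃24 25 26 27 28 29 30┃━━━━━━┓               
-] repo/ ┃                    ┃      ┃               
 [x] pars┃                    ┃──────┨               
 [ ] type┃                    ┃-08,1▲┃               
 [-] docs┃                    ┃12,98░┃               
   [ ] te┃                    ┃8-26,░┃               
   [x] .g┃                    ┃28,65░┃               
   [x] ma┗━━━━━━━━━━━━━━━━━━━━┛-21,6░┃               
 [x] LICENSE             ┃,2024-07-2░┃               
 [-] build/              ┃024-08-09,█┃               
   [ ] LICENSE           ┃35,2024-02░┃               
   [-] config/           ┃2024-10-17░┃               


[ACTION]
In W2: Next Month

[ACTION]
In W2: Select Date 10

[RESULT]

         ┠────────────────────┨                      
         ┃   December 2025    ┃                      
         ┃Mo Tu We Th Fr Sa Su┃                      
         ┃ 1  2  3  4  5  6  7┃                      
         ┃ 8  9 [10] 11 12 13 ┃                      
━━━━━━━━━┃15 16 17 18 19 20 21┃                      
heckboxTr┃22 23 24 25 26 27 28┃                      
─────────┃29 30 31            ┃━━━━━━┓               
-] repo/ ┃                    ┃      ┃               
 [x] pars┃                    ┃──────┨               
 [ ] type┃                    ┃-08,1▲┃               
 [-] docs┃                    ┃12,98░┃               
   [ ] te┃                    ┃8-26,░┃               
   [x] .g┃                    ┃28,65░┃               
   [x] ma┗━━━━━━━━━━━━━━━━━━━━┛-21,6░┃               
 [x] LICENSE             ┃,2024-07-2░┃               
 [-] build/              ┃024-08-09,█┃               
   [ ] LICENSE           ┃35,2024-02░┃               
   [-] config/           ┃2024-10-17░┃               


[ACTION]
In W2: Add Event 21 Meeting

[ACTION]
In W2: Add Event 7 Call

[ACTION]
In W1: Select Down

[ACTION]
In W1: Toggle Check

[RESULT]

         ┠────────────────────┨                      
         ┃   December 2025    ┃                      
         ┃Mo Tu We Th Fr Sa Su┃                      
         ┃ 1  2  3  4  5  6  7┃                      
         ┃ 8  9 [10] 11 12 13 ┃                      
━━━━━━━━━┃15 16 17 18 19 20 21┃                      
heckboxTr┃22 23 24 25 26 27 28┃                      
─────────┃29 30 31            ┃━━━━━━┓               
-] repo/ ┃                    ┃      ┃               
 [ ] pars┃                    ┃──────┨               
 [ ] type┃                    ┃-08,1▲┃               
 [-] docs┃                    ┃12,98░┃               
   [ ] te┃                    ┃8-26,░┃               
   [x] .g┃                    ┃28,65░┃               
   [x] ma┗━━━━━━━━━━━━━━━━━━━━┛-21,6░┃               
 [x] LICENSE             ┃,2024-07-2░┃               
 [-] build/              ┃024-08-09,█┃               
   [ ] LICENSE           ┃35,2024-02░┃               
   [-] config/           ┃2024-10-17░┃               
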